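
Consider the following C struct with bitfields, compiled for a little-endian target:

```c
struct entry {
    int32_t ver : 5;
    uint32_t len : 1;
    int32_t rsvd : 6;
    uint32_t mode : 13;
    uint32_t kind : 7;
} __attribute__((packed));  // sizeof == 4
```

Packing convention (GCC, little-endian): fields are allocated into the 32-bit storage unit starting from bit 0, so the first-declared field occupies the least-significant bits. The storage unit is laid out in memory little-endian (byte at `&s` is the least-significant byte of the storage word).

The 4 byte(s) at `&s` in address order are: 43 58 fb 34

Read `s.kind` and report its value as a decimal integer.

26

[0]=0x43 [1]=0x58 [2]=0xfb [3]=0x34 (little-endian) → word 0x34fb5843
ver:5 @ bit 0 → (0x34fb5843>>0)&0x1f = 0x3
len:1 @ bit 5 → (0x34fb5843>>5)&0x1 = 0x0
rsvd:6 @ bit 6 → (0x34fb5843>>6)&0x3f = 0x21
mode:13 @ bit 12 → (0x34fb5843>>12)&0x1fff = 0xfb5
kind:7 @ bit 25 → (0x34fb5843>>25)&0x7f = 0x1a  ←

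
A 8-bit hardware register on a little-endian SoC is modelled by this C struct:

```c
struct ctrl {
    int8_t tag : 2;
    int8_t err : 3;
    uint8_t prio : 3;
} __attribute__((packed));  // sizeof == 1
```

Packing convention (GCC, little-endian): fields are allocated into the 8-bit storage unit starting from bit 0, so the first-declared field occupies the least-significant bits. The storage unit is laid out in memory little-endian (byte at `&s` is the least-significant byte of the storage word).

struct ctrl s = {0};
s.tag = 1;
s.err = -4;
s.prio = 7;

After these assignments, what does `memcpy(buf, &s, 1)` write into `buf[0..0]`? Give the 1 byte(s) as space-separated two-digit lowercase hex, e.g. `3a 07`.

tag:2 = 1 → 0x1 << 0 → word 0x01
err:3 = -4 → 0x4 << 2 → word 0x11
prio:3 = 7 → 0x7 << 5 → word 0xf1
word = 0xf1 → little-endian bytes:
  [0]=0xf1

f1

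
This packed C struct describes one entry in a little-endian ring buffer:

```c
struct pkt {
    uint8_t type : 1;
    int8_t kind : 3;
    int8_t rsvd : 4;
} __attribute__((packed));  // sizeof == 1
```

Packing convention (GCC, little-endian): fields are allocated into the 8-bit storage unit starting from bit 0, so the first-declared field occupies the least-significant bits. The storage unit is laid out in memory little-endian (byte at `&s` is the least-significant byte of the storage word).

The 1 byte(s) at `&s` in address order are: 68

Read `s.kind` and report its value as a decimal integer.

-4

[0]=0x68 (little-endian) → word 0x68
type:1 @ bit 0 → (0x68>>0)&0x1 = 0x0
kind:3 @ bit 1 → (0x68>>1)&0x7 = 0x4  ←
rsvd:4 @ bit 4 → (0x68>>4)&0xf = 0x6
kind signed 3b, MSB=1: 4 - 8 = -4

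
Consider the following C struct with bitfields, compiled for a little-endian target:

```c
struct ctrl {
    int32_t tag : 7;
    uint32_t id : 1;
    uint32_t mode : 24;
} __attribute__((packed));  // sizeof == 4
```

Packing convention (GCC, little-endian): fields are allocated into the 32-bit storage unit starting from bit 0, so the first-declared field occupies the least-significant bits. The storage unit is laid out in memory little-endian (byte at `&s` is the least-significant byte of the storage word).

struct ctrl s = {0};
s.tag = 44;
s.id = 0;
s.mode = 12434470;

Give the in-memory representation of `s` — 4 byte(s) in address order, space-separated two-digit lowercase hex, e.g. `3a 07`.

tag:7 = 44 → 0x2c << 0 → word 0x0000002c
id:1 = 0 → 0x0 << 7 → word 0x0000002c
mode:24 = 12434470 → 0xbdbc26 << 8 → word 0xbdbc262c
word = 0xbdbc262c → little-endian bytes:
  [0]=0x2c  [1]=0x26  [2]=0xbc  [3]=0xbd

2c 26 bc bd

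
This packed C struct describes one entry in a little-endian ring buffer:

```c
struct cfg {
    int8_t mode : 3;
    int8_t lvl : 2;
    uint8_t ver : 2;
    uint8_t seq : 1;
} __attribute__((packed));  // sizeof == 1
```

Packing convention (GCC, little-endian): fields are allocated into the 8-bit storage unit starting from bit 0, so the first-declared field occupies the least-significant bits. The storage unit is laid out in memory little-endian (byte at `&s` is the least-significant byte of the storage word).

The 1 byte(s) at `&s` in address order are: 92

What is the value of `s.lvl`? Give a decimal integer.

-2

[0]=0x92 (little-endian) → word 0x92
mode [0+:3] = (word>>0) & 0x7 = 2
lvl [3+:2] = (word>>3) & 0x3 = 2  ←
ver [5+:2] = (word>>5) & 0x3 = 0
seq [7+:1] = (word>>7) & 0x1 = 1
lvl signed 2b, MSB=1: 2 - 4 = -2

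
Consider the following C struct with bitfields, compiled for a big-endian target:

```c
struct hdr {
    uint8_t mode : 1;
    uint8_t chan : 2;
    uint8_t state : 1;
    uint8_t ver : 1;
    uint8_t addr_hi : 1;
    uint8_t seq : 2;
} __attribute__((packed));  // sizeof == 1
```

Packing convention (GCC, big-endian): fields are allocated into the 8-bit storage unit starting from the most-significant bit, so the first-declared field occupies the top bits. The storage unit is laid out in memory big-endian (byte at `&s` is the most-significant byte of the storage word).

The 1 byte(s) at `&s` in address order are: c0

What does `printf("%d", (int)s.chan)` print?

2

[0]=0xc0 (big-endian) → word 0xc0
mode:1 @ bit 7 → (0xc0>>7)&0x1 = 0x1
chan:2 @ bit 5 → (0xc0>>5)&0x3 = 0x2  ←
state:1 @ bit 4 → (0xc0>>4)&0x1 = 0x0
ver:1 @ bit 3 → (0xc0>>3)&0x1 = 0x0
addr_hi:1 @ bit 2 → (0xc0>>2)&0x1 = 0x0
seq:2 @ bit 0 → (0xc0>>0)&0x3 = 0x0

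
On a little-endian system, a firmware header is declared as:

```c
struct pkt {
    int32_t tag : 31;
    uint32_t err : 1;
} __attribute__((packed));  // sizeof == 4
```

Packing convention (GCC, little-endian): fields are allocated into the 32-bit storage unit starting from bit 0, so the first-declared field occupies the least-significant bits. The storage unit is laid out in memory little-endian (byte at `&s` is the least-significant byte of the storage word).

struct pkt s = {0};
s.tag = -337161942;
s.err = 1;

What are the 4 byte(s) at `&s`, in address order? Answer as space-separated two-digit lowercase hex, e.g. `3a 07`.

tag (31b) val=-337161942 bits=0x6be7512a at bit 0: 0x6be7512a
err (1b) val=1 bits=0x1 at bit 31: 0xebe7512a
word = 0xebe7512a → little-endian bytes:
  [0]=0x2a  [1]=0x51  [2]=0xe7  [3]=0xeb

2a 51 e7 eb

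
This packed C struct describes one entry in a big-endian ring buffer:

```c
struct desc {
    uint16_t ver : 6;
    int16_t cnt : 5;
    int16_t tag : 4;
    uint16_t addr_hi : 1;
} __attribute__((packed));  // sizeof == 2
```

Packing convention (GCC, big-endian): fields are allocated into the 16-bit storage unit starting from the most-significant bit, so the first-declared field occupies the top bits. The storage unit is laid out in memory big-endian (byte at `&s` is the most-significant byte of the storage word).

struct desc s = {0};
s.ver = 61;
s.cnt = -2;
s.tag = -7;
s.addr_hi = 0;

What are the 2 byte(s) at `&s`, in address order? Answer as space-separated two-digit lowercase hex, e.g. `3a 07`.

f7 d2

[10+:6] ver=61 & 0x3f = 0x3d; word=0xf400
[5+:5] cnt=-2 & 0x1f = 0x1e; word=0xf7c0
[1+:4] tag=-7 & 0xf = 0x9; word=0xf7d2
[0+:1] addr_hi=0 & 0x1 = 0x0; word=0xf7d2
word = 0xf7d2 → big-endian bytes:
  [0]=0xf7  [1]=0xd2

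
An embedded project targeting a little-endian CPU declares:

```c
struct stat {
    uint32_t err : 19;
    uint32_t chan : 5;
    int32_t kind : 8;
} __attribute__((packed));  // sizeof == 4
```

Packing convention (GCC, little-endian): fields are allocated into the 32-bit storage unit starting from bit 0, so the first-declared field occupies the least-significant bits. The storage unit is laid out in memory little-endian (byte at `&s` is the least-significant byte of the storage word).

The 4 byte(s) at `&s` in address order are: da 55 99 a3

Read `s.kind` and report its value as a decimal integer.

[0]=0xda [1]=0x55 [2]=0x99 [3]=0xa3 (little-endian) → word 0xa39955da
err:19 @ bit 0 → (0xa39955da>>0)&0x7ffff = 0x155da
chan:5 @ bit 19 → (0xa39955da>>19)&0x1f = 0x13
kind:8 @ bit 24 → (0xa39955da>>24)&0xff = 0xa3  ←
kind signed 8b, MSB=1: 163 - 256 = -93

-93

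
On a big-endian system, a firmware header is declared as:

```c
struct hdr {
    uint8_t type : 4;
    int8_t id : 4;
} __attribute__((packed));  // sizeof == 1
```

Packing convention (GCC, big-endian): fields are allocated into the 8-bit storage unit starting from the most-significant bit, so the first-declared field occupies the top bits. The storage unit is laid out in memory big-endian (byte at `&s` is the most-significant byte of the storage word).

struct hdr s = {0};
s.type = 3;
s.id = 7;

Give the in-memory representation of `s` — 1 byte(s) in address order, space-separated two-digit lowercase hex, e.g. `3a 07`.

37

type (4b) val=3 bits=0x3 at bit 4: 0x30
id (4b) val=7 bits=0x7 at bit 0: 0x37
word = 0x37 → big-endian bytes:
  [0]=0x37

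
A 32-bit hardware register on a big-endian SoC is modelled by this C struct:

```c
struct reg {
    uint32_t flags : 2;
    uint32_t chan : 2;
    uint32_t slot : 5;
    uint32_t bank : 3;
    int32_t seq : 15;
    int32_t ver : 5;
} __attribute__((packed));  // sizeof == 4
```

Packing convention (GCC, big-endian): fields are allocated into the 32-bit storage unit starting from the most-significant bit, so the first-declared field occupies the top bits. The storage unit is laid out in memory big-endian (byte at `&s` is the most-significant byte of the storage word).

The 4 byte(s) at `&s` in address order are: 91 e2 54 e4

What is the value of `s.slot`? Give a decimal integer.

3

[0]=0x91 [1]=0xe2 [2]=0x54 [3]=0xe4 (big-endian) → word 0x91e254e4
flags:2 @ bit 30 → (0x91e254e4>>30)&0x3 = 0x2
chan:2 @ bit 28 → (0x91e254e4>>28)&0x3 = 0x1
slot:5 @ bit 23 → (0x91e254e4>>23)&0x1f = 0x3  ←
bank:3 @ bit 20 → (0x91e254e4>>20)&0x7 = 0x6
seq:15 @ bit 5 → (0x91e254e4>>5)&0x7fff = 0x12a7
ver:5 @ bit 0 → (0x91e254e4>>0)&0x1f = 0x4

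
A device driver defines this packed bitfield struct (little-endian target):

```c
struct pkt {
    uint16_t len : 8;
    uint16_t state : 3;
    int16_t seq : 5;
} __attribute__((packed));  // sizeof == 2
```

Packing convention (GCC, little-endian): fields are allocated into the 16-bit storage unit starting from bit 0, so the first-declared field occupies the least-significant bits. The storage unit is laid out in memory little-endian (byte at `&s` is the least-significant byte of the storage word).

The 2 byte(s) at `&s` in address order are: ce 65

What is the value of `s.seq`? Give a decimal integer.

[0]=0xce [1]=0x65 (little-endian) → word 0x65ce
len [0+:8] = (word>>0) & 0xff = 206
state [8+:3] = (word>>8) & 0x7 = 5
seq [11+:5] = (word>>11) & 0x1f = 12  ←
seq signed 5b, MSB=0: value = 12

12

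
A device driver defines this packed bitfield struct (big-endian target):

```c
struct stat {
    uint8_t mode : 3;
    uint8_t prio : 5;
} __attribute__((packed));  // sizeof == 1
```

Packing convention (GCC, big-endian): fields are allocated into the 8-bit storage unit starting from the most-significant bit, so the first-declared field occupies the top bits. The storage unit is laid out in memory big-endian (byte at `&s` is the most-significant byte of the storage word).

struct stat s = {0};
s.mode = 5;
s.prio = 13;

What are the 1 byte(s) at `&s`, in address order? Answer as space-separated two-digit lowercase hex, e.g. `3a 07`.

mode (3b) val=5 bits=0x5 at bit 5: 0xa0
prio (5b) val=13 bits=0xd at bit 0: 0xad
word = 0xad → big-endian bytes:
  [0]=0xad

ad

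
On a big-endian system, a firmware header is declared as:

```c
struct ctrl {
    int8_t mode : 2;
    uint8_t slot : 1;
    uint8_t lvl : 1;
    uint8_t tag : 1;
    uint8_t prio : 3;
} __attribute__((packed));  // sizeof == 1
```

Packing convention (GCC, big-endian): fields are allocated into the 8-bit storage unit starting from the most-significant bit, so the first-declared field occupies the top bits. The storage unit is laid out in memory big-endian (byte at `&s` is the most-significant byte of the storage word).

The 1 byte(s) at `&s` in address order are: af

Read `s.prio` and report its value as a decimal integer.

7

[0]=0xaf (big-endian) → word 0xaf
mode [6+:2] = (word>>6) & 0x3 = 2
slot [5+:1] = (word>>5) & 0x1 = 1
lvl [4+:1] = (word>>4) & 0x1 = 0
tag [3+:1] = (word>>3) & 0x1 = 1
prio [0+:3] = (word>>0) & 0x7 = 7  ←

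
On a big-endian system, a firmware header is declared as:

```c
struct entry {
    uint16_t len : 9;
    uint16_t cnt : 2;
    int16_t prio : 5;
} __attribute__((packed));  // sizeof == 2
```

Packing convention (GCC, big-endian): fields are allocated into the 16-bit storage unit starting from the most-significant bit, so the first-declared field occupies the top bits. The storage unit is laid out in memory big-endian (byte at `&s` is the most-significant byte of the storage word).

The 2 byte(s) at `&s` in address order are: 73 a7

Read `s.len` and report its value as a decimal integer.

231

[0]=0x73 [1]=0xa7 (big-endian) → word 0x73a7
len:9 @ bit 7 → (0x73a7>>7)&0x1ff = 0xe7  ←
cnt:2 @ bit 5 → (0x73a7>>5)&0x3 = 0x1
prio:5 @ bit 0 → (0x73a7>>0)&0x1f = 0x7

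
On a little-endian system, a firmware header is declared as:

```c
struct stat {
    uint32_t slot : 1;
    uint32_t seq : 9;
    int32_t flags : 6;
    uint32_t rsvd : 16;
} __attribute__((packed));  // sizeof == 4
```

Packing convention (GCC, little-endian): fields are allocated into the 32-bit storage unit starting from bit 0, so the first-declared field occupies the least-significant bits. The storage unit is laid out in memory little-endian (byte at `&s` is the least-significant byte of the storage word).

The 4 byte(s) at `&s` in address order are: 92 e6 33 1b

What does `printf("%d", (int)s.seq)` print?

329

[0]=0x92 [1]=0xe6 [2]=0x33 [3]=0x1b (little-endian) → word 0x1b33e692
slot:1 @ bit 0 → (0x1b33e692>>0)&0x1 = 0x0
seq:9 @ bit 1 → (0x1b33e692>>1)&0x1ff = 0x149  ←
flags:6 @ bit 10 → (0x1b33e692>>10)&0x3f = 0x39
rsvd:16 @ bit 16 → (0x1b33e692>>16)&0xffff = 0x1b33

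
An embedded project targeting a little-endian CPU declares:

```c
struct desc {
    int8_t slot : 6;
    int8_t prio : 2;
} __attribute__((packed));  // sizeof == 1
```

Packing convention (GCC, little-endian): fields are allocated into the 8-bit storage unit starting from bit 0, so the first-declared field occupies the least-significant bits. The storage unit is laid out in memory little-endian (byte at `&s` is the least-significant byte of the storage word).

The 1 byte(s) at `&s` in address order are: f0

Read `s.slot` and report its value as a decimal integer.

[0]=0xf0 (little-endian) → word 0xf0
slot [0+:6] = (word>>0) & 0x3f = 48  ←
prio [6+:2] = (word>>6) & 0x3 = 3
slot signed 6b, MSB=1: 48 - 64 = -16

-16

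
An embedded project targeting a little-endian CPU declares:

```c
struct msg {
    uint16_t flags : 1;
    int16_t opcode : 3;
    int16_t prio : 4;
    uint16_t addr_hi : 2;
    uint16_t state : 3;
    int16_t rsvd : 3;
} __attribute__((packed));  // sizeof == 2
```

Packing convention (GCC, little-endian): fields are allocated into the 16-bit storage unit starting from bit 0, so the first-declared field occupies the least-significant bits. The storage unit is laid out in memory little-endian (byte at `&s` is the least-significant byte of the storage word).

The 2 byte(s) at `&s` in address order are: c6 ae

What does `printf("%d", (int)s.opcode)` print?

[0]=0xc6 [1]=0xae (little-endian) → word 0xaec6
flags [0+:1] = (word>>0) & 0x1 = 0
opcode [1+:3] = (word>>1) & 0x7 = 3  ←
prio [4+:4] = (word>>4) & 0xf = 12
addr_hi [8+:2] = (word>>8) & 0x3 = 2
state [10+:3] = (word>>10) & 0x7 = 3
rsvd [13+:3] = (word>>13) & 0x7 = 5
opcode signed 3b, MSB=0: value = 3

3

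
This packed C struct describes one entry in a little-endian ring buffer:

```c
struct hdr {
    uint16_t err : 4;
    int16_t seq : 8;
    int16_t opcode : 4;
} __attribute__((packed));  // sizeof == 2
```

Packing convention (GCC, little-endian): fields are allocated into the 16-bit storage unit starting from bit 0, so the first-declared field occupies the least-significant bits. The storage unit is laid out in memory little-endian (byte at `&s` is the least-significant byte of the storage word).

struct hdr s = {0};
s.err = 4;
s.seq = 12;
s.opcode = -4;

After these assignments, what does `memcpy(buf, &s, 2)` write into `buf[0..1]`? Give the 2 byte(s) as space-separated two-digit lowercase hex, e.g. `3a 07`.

err (4b) val=4 bits=0x4 at bit 0: 0x0004
seq (8b) val=12 bits=0xc at bit 4: 0x00c4
opcode (4b) val=-4 bits=0xc at bit 12: 0xc0c4
word = 0xc0c4 → little-endian bytes:
  [0]=0xc4  [1]=0xc0

c4 c0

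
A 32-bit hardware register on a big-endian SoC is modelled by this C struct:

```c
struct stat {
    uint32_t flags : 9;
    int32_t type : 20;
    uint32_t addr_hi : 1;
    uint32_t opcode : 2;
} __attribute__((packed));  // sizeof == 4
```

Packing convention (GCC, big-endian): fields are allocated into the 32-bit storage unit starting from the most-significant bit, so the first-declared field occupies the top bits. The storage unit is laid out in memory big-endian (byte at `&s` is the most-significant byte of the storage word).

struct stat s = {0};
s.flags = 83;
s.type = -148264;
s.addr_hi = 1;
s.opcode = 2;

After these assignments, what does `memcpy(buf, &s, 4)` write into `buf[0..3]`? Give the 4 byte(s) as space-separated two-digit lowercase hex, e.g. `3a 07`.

29 ed e6 c6

flags (9b) val=83 bits=0x53 at bit 23: 0x29800000
type (20b) val=-148264 bits=0xdbcd8 at bit 3: 0x29ede6c0
addr_hi (1b) val=1 bits=0x1 at bit 2: 0x29ede6c4
opcode (2b) val=2 bits=0x2 at bit 0: 0x29ede6c6
word = 0x29ede6c6 → big-endian bytes:
  [0]=0x29  [1]=0xed  [2]=0xe6  [3]=0xc6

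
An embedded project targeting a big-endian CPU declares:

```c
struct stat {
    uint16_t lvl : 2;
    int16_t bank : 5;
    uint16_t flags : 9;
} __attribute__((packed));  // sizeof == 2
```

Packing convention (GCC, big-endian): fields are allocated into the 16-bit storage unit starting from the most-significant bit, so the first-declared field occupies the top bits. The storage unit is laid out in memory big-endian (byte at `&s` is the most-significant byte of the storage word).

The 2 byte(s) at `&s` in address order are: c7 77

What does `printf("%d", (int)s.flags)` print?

[0]=0xc7 [1]=0x77 (big-endian) → word 0xc777
lvl:2 @ bit 14 → (0xc777>>14)&0x3 = 0x3
bank:5 @ bit 9 → (0xc777>>9)&0x1f = 0x3
flags:9 @ bit 0 → (0xc777>>0)&0x1ff = 0x177  ←

375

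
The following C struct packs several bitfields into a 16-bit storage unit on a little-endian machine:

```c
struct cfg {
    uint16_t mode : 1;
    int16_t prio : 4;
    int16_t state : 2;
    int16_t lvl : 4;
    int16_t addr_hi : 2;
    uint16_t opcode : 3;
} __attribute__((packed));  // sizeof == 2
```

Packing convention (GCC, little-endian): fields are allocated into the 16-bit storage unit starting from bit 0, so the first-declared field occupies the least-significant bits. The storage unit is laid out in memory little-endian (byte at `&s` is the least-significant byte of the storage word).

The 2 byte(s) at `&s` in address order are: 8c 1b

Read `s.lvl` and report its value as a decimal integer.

7

[0]=0x8c [1]=0x1b (little-endian) → word 0x1b8c
mode:1 @ bit 0 → (0x1b8c>>0)&0x1 = 0x0
prio:4 @ bit 1 → (0x1b8c>>1)&0xf = 0x6
state:2 @ bit 5 → (0x1b8c>>5)&0x3 = 0x0
lvl:4 @ bit 7 → (0x1b8c>>7)&0xf = 0x7  ←
addr_hi:2 @ bit 11 → (0x1b8c>>11)&0x3 = 0x3
opcode:3 @ bit 13 → (0x1b8c>>13)&0x7 = 0x0
lvl signed 4b, MSB=0: value = 7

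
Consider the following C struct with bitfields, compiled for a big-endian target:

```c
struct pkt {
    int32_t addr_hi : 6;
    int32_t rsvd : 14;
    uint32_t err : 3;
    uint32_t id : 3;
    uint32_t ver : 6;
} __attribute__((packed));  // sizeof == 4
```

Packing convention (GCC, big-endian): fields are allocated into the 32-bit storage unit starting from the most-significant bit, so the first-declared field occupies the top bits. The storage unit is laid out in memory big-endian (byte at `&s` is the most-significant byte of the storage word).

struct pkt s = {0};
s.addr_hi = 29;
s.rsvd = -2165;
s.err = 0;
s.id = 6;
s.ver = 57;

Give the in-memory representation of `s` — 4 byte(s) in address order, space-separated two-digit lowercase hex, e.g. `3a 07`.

77 78 b1 b9

addr_hi:6 = 29 → 0x1d << 26 → word 0x74000000
rsvd:14 = -2165 → 0x378b << 12 → word 0x7778b000
err:3 = 0 → 0x0 << 9 → word 0x7778b000
id:3 = 6 → 0x6 << 6 → word 0x7778b180
ver:6 = 57 → 0x39 << 0 → word 0x7778b1b9
word = 0x7778b1b9 → big-endian bytes:
  [0]=0x77  [1]=0x78  [2]=0xb1  [3]=0xb9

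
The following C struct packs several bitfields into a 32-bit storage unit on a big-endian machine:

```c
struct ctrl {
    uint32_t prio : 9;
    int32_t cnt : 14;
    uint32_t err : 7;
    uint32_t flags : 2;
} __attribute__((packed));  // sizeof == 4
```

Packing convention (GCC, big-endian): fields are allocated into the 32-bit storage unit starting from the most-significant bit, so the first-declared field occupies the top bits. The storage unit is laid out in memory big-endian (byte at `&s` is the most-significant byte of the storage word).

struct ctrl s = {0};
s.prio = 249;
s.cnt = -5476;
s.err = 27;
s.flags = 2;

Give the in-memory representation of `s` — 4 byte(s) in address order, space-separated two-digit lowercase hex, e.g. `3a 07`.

prio:9 = 249 → 0xf9 << 23 → word 0x7c800000
cnt:14 = -5476 → 0x2a9c << 9 → word 0x7cd53800
err:7 = 27 → 0x1b << 2 → word 0x7cd5386c
flags:2 = 2 → 0x2 << 0 → word 0x7cd5386e
word = 0x7cd5386e → big-endian bytes:
  [0]=0x7c  [1]=0xd5  [2]=0x38  [3]=0x6e

7c d5 38 6e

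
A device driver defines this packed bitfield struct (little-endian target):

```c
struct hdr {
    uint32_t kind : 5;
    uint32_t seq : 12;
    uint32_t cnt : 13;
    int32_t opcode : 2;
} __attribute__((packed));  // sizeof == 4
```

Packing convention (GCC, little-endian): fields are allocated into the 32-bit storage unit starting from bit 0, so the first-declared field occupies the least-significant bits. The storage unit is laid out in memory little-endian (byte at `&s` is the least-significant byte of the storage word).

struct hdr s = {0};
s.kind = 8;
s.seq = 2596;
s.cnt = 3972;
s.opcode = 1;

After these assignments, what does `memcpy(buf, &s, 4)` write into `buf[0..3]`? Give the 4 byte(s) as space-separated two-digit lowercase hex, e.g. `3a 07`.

88 44 09 5f

[0+:5] kind=8 & 0x1f = 0x8; word=0x00000008
[5+:12] seq=2596 & 0xfff = 0xa24; word=0x00014488
[17+:13] cnt=3972 & 0x1fff = 0xf84; word=0x1f094488
[30+:2] opcode=1 & 0x3 = 0x1; word=0x5f094488
word = 0x5f094488 → little-endian bytes:
  [0]=0x88  [1]=0x44  [2]=0x09  [3]=0x5f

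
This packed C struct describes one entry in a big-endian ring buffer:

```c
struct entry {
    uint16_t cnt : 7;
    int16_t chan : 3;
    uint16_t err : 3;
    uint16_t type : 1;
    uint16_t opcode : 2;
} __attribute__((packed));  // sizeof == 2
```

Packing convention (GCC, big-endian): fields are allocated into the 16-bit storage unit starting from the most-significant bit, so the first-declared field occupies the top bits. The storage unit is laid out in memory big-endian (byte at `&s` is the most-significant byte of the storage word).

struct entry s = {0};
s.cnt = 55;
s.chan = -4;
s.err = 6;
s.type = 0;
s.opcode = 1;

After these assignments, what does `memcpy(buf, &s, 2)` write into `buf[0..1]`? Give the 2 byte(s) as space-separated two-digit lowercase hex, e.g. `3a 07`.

[9+:7] cnt=55 & 0x7f = 0x37; word=0x6e00
[6+:3] chan=-4 & 0x7 = 0x4; word=0x6f00
[3+:3] err=6 & 0x7 = 0x6; word=0x6f30
[2+:1] type=0 & 0x1 = 0x0; word=0x6f30
[0+:2] opcode=1 & 0x3 = 0x1; word=0x6f31
word = 0x6f31 → big-endian bytes:
  [0]=0x6f  [1]=0x31

6f 31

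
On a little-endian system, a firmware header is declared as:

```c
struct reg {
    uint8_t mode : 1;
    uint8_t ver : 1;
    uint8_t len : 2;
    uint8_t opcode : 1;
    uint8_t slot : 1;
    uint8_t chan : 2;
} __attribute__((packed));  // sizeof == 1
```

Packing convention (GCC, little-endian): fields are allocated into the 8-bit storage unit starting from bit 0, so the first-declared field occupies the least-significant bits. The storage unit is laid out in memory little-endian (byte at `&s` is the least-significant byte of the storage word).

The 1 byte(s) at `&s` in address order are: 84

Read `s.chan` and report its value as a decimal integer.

[0]=0x84 (little-endian) → word 0x84
mode [0+:1] = (word>>0) & 0x1 = 0
ver [1+:1] = (word>>1) & 0x1 = 0
len [2+:2] = (word>>2) & 0x3 = 1
opcode [4+:1] = (word>>4) & 0x1 = 0
slot [5+:1] = (word>>5) & 0x1 = 0
chan [6+:2] = (word>>6) & 0x3 = 2  ←

2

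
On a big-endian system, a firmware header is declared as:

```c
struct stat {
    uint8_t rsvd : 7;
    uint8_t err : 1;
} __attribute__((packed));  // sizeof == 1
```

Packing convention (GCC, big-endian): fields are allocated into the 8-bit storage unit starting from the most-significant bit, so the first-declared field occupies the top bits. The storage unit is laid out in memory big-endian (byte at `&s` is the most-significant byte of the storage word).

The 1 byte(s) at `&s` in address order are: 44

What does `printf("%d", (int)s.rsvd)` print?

34

[0]=0x44 (big-endian) → word 0x44
rsvd [1+:7] = (word>>1) & 0x7f = 34  ←
err [0+:1] = (word>>0) & 0x1 = 0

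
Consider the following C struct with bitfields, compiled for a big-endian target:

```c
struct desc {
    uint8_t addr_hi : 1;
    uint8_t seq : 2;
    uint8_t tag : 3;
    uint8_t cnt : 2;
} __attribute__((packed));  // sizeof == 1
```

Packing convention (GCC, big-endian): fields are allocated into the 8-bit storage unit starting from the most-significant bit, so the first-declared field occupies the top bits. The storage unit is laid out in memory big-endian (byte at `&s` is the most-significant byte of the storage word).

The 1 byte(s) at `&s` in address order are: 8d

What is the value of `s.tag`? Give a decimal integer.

[0]=0x8d (big-endian) → word 0x8d
addr_hi:1 @ bit 7 → (0x8d>>7)&0x1 = 0x1
seq:2 @ bit 5 → (0x8d>>5)&0x3 = 0x0
tag:3 @ bit 2 → (0x8d>>2)&0x7 = 0x3  ←
cnt:2 @ bit 0 → (0x8d>>0)&0x3 = 0x1

3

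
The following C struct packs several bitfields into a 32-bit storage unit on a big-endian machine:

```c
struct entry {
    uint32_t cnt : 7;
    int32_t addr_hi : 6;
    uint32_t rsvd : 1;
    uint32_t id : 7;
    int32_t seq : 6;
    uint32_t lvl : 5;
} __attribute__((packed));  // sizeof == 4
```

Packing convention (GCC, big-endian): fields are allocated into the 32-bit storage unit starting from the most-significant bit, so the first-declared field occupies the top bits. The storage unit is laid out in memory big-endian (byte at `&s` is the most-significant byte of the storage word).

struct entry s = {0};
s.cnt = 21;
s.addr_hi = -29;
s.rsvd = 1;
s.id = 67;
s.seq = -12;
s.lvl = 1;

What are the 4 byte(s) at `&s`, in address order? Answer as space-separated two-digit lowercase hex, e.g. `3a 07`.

2b 1e 1e 81

cnt (7b) val=21 bits=0x15 at bit 25: 0x2a000000
addr_hi (6b) val=-29 bits=0x23 at bit 19: 0x2b180000
rsvd (1b) val=1 bits=0x1 at bit 18: 0x2b1c0000
id (7b) val=67 bits=0x43 at bit 11: 0x2b1e1800
seq (6b) val=-12 bits=0x34 at bit 5: 0x2b1e1e80
lvl (5b) val=1 bits=0x1 at bit 0: 0x2b1e1e81
word = 0x2b1e1e81 → big-endian bytes:
  [0]=0x2b  [1]=0x1e  [2]=0x1e  [3]=0x81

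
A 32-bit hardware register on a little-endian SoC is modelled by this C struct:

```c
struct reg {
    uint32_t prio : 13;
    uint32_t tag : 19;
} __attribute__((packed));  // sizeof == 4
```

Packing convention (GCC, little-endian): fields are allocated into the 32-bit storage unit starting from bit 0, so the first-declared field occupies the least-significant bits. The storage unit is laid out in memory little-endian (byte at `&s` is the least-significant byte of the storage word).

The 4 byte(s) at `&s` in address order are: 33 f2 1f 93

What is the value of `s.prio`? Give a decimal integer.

4659

[0]=0x33 [1]=0xf2 [2]=0x1f [3]=0x93 (little-endian) → word 0x931ff233
prio:13 @ bit 0 → (0x931ff233>>0)&0x1fff = 0x1233  ←
tag:19 @ bit 13 → (0x931ff233>>13)&0x7ffff = 0x498ff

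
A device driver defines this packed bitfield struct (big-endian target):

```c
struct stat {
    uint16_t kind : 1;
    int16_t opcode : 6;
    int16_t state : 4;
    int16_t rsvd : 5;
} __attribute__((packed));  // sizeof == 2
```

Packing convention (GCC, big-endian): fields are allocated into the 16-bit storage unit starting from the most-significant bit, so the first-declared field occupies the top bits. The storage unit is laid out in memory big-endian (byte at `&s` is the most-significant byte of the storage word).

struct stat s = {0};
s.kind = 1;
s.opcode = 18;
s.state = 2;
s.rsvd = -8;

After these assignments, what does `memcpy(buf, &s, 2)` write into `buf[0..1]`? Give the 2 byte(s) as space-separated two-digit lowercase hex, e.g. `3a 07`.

a4 58

[15+:1] kind=1 & 0x1 = 0x1; word=0x8000
[9+:6] opcode=18 & 0x3f = 0x12; word=0xa400
[5+:4] state=2 & 0xf = 0x2; word=0xa440
[0+:5] rsvd=-8 & 0x1f = 0x18; word=0xa458
word = 0xa458 → big-endian bytes:
  [0]=0xa4  [1]=0x58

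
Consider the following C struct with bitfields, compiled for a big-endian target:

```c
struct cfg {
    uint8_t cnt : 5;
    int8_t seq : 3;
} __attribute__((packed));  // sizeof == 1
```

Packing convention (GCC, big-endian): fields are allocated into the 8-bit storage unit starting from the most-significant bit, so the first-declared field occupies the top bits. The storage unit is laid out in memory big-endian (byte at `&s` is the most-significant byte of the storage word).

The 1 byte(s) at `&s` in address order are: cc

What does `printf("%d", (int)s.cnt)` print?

25

[0]=0xcc (big-endian) → word 0xcc
cnt:5 @ bit 3 → (0xcc>>3)&0x1f = 0x19  ←
seq:3 @ bit 0 → (0xcc>>0)&0x7 = 0x4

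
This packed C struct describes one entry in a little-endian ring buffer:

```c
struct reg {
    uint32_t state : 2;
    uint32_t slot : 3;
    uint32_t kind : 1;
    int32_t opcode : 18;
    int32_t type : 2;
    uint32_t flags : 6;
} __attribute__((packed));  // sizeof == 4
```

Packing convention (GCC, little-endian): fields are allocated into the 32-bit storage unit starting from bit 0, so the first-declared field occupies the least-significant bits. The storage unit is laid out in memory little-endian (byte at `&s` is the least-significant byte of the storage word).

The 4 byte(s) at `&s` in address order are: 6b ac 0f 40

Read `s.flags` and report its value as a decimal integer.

[0]=0x6b [1]=0xac [2]=0x0f [3]=0x40 (little-endian) → word 0x400fac6b
state [0+:2] = (word>>0) & 0x3 = 3
slot [2+:3] = (word>>2) & 0x7 = 2
kind [5+:1] = (word>>5) & 0x1 = 1
opcode [6+:18] = (word>>6) & 0x3ffff = 16049
type [24+:2] = (word>>24) & 0x3 = 0
flags [26+:6] = (word>>26) & 0x3f = 16  ←

16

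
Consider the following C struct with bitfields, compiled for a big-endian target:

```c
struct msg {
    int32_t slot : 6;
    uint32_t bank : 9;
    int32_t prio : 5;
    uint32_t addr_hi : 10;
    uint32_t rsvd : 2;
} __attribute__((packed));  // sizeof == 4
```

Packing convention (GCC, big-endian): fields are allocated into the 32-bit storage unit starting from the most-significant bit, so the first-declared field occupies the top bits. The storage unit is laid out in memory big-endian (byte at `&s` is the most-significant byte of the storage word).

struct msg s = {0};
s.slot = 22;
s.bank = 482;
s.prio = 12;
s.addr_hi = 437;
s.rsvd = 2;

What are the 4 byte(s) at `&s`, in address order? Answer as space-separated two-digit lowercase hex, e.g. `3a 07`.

5b c4 c6 d6

[26+:6] slot=22 & 0x3f = 0x16; word=0x58000000
[17+:9] bank=482 & 0x1ff = 0x1e2; word=0x5bc40000
[12+:5] prio=12 & 0x1f = 0xc; word=0x5bc4c000
[2+:10] addr_hi=437 & 0x3ff = 0x1b5; word=0x5bc4c6d4
[0+:2] rsvd=2 & 0x3 = 0x2; word=0x5bc4c6d6
word = 0x5bc4c6d6 → big-endian bytes:
  [0]=0x5b  [1]=0xc4  [2]=0xc6  [3]=0xd6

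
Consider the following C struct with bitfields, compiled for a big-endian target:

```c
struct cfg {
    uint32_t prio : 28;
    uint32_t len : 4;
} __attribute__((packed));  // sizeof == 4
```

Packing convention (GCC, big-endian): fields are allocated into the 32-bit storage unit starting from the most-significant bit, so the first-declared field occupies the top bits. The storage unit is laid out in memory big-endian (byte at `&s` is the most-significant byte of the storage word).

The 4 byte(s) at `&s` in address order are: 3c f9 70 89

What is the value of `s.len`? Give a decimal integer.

9

[0]=0x3c [1]=0xf9 [2]=0x70 [3]=0x89 (big-endian) → word 0x3cf97089
prio [4+:28] = (word>>4) & 0xfffffff = 63936264
len [0+:4] = (word>>0) & 0xf = 9  ←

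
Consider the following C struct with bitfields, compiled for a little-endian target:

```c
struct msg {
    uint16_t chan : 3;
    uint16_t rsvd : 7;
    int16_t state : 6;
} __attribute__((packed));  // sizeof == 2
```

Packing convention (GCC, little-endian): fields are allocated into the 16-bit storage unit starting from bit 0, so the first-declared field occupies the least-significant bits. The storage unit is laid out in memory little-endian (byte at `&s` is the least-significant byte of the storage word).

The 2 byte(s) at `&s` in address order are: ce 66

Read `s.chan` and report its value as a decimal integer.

6

[0]=0xce [1]=0x66 (little-endian) → word 0x66ce
chan:3 @ bit 0 → (0x66ce>>0)&0x7 = 0x6  ←
rsvd:7 @ bit 3 → (0x66ce>>3)&0x7f = 0x59
state:6 @ bit 10 → (0x66ce>>10)&0x3f = 0x19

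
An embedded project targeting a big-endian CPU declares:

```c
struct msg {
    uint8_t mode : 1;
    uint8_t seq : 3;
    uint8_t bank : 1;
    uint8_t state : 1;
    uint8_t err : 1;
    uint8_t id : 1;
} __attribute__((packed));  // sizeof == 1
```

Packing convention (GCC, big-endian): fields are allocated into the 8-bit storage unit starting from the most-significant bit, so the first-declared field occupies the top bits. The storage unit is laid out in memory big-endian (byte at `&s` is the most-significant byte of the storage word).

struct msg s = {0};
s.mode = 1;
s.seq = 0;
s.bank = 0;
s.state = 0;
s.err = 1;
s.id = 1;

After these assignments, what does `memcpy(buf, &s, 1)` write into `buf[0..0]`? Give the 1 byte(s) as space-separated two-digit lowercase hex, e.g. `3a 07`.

83

mode (1b) val=1 bits=0x1 at bit 7: 0x80
seq (3b) val=0 bits=0x0 at bit 4: 0x80
bank (1b) val=0 bits=0x0 at bit 3: 0x80
state (1b) val=0 bits=0x0 at bit 2: 0x80
err (1b) val=1 bits=0x1 at bit 1: 0x82
id (1b) val=1 bits=0x1 at bit 0: 0x83
word = 0x83 → big-endian bytes:
  [0]=0x83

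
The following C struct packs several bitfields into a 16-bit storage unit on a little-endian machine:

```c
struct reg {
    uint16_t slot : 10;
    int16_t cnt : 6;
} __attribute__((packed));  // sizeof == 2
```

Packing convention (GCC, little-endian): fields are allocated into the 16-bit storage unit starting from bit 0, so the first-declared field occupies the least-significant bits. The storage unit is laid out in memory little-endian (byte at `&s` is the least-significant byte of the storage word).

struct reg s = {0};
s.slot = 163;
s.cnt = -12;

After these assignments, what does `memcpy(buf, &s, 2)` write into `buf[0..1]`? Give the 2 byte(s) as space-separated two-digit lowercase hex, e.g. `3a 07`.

a3 d0

[0+:10] slot=163 & 0x3ff = 0xa3; word=0x00a3
[10+:6] cnt=-12 & 0x3f = 0x34; word=0xd0a3
word = 0xd0a3 → little-endian bytes:
  [0]=0xa3  [1]=0xd0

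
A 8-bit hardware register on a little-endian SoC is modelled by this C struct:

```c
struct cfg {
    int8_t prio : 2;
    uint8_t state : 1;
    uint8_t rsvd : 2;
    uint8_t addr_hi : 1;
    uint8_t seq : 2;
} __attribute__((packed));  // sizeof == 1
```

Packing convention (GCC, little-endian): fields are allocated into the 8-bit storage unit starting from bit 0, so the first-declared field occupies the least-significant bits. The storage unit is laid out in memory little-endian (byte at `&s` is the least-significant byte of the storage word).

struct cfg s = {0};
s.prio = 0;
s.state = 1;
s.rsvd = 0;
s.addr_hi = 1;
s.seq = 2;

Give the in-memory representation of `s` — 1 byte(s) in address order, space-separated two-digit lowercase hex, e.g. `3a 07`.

a4

prio (2b) val=0 bits=0x0 at bit 0: 0x00
state (1b) val=1 bits=0x1 at bit 2: 0x04
rsvd (2b) val=0 bits=0x0 at bit 3: 0x04
addr_hi (1b) val=1 bits=0x1 at bit 5: 0x24
seq (2b) val=2 bits=0x2 at bit 6: 0xa4
word = 0xa4 → little-endian bytes:
  [0]=0xa4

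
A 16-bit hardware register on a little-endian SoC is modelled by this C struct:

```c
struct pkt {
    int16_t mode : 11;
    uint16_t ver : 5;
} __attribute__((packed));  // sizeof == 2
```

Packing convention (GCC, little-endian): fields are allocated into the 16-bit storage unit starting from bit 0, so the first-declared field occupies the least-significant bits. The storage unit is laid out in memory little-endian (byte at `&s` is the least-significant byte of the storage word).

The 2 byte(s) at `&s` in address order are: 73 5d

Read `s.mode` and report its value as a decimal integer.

-653

[0]=0x73 [1]=0x5d (little-endian) → word 0x5d73
mode [0+:11] = (word>>0) & 0x7ff = 1395  ←
ver [11+:5] = (word>>11) & 0x1f = 11
mode signed 11b, MSB=1: 1395 - 2048 = -653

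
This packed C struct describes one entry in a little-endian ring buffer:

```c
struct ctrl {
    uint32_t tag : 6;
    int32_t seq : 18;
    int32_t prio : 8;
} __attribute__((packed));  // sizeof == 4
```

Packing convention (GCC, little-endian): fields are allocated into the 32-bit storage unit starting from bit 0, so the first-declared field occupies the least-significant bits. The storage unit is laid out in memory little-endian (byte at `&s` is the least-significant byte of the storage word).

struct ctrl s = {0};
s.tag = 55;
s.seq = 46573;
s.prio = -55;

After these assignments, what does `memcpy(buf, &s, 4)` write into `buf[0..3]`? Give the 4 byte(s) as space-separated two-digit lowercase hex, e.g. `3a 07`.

tag (6b) val=55 bits=0x37 at bit 0: 0x00000037
seq (18b) val=46573 bits=0xb5ed at bit 6: 0x002d7b77
prio (8b) val=-55 bits=0xc9 at bit 24: 0xc92d7b77
word = 0xc92d7b77 → little-endian bytes:
  [0]=0x77  [1]=0x7b  [2]=0x2d  [3]=0xc9

77 7b 2d c9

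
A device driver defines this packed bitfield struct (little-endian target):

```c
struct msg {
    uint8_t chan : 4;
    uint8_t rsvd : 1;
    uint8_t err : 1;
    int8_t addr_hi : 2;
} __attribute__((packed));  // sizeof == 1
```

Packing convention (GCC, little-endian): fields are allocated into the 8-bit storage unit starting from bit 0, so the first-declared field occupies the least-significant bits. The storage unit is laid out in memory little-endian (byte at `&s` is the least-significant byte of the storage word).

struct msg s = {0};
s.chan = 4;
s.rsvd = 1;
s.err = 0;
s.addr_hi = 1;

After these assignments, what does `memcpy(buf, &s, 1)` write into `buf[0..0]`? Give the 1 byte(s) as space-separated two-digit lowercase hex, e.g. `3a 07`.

chan:4 = 4 → 0x4 << 0 → word 0x04
rsvd:1 = 1 → 0x1 << 4 → word 0x14
err:1 = 0 → 0x0 << 5 → word 0x14
addr_hi:2 = 1 → 0x1 << 6 → word 0x54
word = 0x54 → little-endian bytes:
  [0]=0x54

54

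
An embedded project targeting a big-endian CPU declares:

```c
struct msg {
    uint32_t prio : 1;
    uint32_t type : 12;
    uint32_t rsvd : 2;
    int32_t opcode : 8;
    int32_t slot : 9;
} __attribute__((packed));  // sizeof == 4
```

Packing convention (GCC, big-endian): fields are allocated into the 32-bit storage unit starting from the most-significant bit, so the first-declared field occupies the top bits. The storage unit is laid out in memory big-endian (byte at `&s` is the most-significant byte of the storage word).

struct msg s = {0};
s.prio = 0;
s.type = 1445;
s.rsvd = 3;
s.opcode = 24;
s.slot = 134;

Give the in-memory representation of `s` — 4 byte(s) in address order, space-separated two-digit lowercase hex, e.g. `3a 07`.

2d 2e 30 86

prio (1b) val=0 bits=0x0 at bit 31: 0x00000000
type (12b) val=1445 bits=0x5a5 at bit 19: 0x2d280000
rsvd (2b) val=3 bits=0x3 at bit 17: 0x2d2e0000
opcode (8b) val=24 bits=0x18 at bit 9: 0x2d2e3000
slot (9b) val=134 bits=0x86 at bit 0: 0x2d2e3086
word = 0x2d2e3086 → big-endian bytes:
  [0]=0x2d  [1]=0x2e  [2]=0x30  [3]=0x86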